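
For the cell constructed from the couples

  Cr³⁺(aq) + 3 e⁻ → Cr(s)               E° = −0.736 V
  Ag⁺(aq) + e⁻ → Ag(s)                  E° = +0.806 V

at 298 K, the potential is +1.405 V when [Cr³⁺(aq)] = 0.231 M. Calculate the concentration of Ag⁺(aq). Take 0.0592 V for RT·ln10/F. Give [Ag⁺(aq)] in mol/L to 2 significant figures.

0.0030 M

Ag⁺/Ag is the cathode (higher E°); E°cell = +0.806 − (−0.736) = +1.542 V with n = 3.
Since E = E° − (0.0592/n)·log Q, log Q = n(E° − E)/0.0592 = 6.943.
The balanced reaction is 3 Ag⁺(aq) + Cr(s) → 3 Ag(s) + Cr³⁺(aq), so Q = [Cr³⁺(aq)] / [Ag⁺(aq)]^3.
Solving for the unknown gives log [Ag⁺(aq)] = −2.526, so [Ag⁺(aq)] ≈ 0.0030 M.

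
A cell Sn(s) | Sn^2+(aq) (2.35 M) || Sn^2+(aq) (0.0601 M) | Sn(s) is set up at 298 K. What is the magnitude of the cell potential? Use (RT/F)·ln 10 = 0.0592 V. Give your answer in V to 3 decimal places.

0.047 V

For a concentration cell E°cell = 0, since both electrodes use the same couple.
The compartment with the higher Sn^2+(aq) concentration (2.35 M) acts as the cathode; ions are reduced there and produced at the dilute (0.0601 M) anode.
With n = 2, Ecell = −(0.0592/2)·log([dilute]/[conc]) = −(0.0592/2)·log(0.0601/2.35) = +0.047 V.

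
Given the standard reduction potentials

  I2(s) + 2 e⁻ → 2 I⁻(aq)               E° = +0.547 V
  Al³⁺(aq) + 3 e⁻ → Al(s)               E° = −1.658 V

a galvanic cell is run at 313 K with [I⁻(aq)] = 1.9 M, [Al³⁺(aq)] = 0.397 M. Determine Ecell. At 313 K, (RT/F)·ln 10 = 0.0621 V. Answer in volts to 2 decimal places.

+2.20 V

The I₂/I⁻ couple has the more positive E°, so it is the cathode; Al³⁺/Al is the anode.
E°cell = +0.547 − (−1.658) = +2.205 V, with n = 6 electrons transferred.
Balancing gives 3 I2(s) + 2 Al(s) → 6 I⁻(aq) + 2 Al³⁺(aq); hence Q = [I⁻(aq)]^6·[Al³⁺(aq)]^2 = 7.41 (log Q = 0.870).
E = E° − (0.0621/n)·log Q = +2.205 − (0.0621/6)(0.870) = +2.20 V.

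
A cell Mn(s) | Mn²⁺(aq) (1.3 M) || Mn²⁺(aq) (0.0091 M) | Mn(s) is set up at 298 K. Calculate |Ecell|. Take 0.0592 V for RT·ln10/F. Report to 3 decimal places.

For a concentration cell E°cell = 0, since both electrodes use the same couple.
The compartment with the higher Mn²⁺(aq) concentration (1.3 M) acts as the cathode; ions are reduced there and produced at the dilute (0.0091 M) anode.
With n = 2, Ecell = −(0.0592/2)·log([dilute]/[conc]) = −(0.0592/2)·log(0.0091/1.3) = +0.064 V.

0.064 V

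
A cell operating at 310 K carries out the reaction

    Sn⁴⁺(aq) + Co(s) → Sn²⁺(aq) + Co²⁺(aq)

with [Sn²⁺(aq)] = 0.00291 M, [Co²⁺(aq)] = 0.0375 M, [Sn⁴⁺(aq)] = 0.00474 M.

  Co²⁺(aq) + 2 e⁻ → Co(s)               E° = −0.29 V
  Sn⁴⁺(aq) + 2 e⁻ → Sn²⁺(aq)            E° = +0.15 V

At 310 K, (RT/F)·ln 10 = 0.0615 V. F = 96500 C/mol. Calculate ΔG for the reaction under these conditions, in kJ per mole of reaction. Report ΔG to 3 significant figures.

The standard cell potential is +0.15 − (−0.29) = +0.44 V, with n = 2 electrons in the balanced equation.
Q = ([Sn²⁺(aq)]·[Co²⁺(aq)]) / [Sn⁴⁺(aq)] = 0.023, so log Q = −1.638 and E = +0.44 − (0.0615/2)(−1.638) = +0.4904 V.
Then ΔG = −nFE = −2 × 96500 × +0.4904 J/mol = −94.6 kJ/mol.

−94.6 kJ/mol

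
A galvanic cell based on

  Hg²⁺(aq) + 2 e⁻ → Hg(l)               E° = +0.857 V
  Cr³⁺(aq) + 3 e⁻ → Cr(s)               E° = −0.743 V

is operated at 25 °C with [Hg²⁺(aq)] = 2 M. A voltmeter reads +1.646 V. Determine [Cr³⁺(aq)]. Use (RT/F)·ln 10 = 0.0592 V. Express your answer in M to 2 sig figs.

0.013 M

The Hg²⁺/Hg couple has the larger reduction potential, so it is the cathode: E°cell = +0.857 − (−0.743) = +1.600 V and n = 6.
Since E = E° − (0.0592/n)·log Q, log Q = n(E° − E)/0.0592 = −4.662.
For 3 Hg²⁺(aq) + 2 Cr(s) → 3 Hg(l) + 2 Cr³⁺(aq), the reaction quotient is Q = [Cr³⁺(aq)]^2 / [Hg²⁺(aq)]^3.
Solving for the unknown gives log [Cr³⁺(aq)] = −1.879, so [Cr³⁺(aq)] ≈ 0.013 M.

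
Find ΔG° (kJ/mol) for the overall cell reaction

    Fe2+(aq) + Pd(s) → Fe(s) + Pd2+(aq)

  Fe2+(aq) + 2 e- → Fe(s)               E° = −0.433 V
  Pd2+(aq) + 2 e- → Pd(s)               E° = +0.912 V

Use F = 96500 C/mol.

+260 kJ/mol

In the reaction as written Fe2+(aq) is reduced, so the Fe²⁺/Fe couple is the cathode and Pd²⁺/Pd is the anode.
E°cell = −0.433 − (+0.912) = −1.345 V; balancing electrons gives n = 2.
ΔG° = −nFE°cell = −(2)(96500)(−1.345) J/mol = +260 kJ/mol.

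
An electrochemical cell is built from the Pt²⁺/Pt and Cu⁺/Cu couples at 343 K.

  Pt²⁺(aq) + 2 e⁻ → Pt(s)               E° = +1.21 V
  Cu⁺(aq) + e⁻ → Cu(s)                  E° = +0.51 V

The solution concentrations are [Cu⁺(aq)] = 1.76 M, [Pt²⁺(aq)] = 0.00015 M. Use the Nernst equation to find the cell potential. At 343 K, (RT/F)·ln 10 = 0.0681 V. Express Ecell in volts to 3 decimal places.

+0.553 V

The Pt²⁺/Pt couple has the more positive E°, so it is the cathode; Cu⁺/Cu is the anode.
The standard potential is +1.21 − (+0.51) = +0.70 V and the balanced reaction transfers n = 2 electrons.
Balancing gives Pt²⁺(aq) + 2 Cu(s) → Pt(s) + 2 Cu⁺(aq); hence Q = [Cu⁺(aq)]^2 / [Pt²⁺(aq)] = 2.07×10^4 (log Q = 4.315).
E = E° − (0.0681/n)·log Q = +0.70 − (0.0681/2)(4.315) = +0.553 V.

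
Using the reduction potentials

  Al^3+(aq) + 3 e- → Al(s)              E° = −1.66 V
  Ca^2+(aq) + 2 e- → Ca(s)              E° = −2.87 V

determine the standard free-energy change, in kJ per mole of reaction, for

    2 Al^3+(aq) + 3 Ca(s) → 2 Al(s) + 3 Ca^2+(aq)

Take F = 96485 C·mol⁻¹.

In the reaction as written Al^3+(aq) is reduced, so the Al³⁺/Al couple is the cathode and Ca²⁺/Ca is the anode.
E°cell = −1.66 − (−2.87) = +1.21 V; balancing electrons gives n = 6.
ΔG° = −nFE°cell = −(6)(96485)(+1.21) J/mol = −700 kJ/mol.

−700 kJ/mol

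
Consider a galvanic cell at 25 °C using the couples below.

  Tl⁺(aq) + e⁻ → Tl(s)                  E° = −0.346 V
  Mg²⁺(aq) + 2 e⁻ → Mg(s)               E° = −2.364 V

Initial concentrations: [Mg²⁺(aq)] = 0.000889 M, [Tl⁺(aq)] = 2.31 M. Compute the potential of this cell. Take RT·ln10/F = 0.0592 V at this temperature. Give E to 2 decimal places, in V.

+2.13 V

The Tl⁺/Tl couple has the more positive E°, so it is the cathode; Mg²⁺/Mg is the anode.
E°cell = E°cat − E°an = −0.346 − (−2.364) = +2.018 V; n = 2.
Balancing gives 2 Tl⁺(aq) + Mg(s) → 2 Tl(s) + Mg²⁺(aq); hence Q = [Mg²⁺(aq)] / [Tl⁺(aq)]^2 = 0.000167 (log Q = −3.778).
Applying E = E° − (RT ln10/nF)·log Q gives +2.018 − (0.0592/2)(−3.778) = +2.13 V.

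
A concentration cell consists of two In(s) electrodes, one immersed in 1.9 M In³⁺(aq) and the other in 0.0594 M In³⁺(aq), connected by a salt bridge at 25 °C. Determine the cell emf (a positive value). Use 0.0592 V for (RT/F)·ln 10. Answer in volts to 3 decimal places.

0.030 V

For a concentration cell E°cell = 0, since both electrodes use the same couple.
The compartment with the higher In³⁺(aq) concentration (1.9 M) acts as the cathode; ions are reduced there and produced at the dilute (0.0594 M) anode.
With n = 3, Ecell = −(0.0592/3)·log([dilute]/[conc]) = −(0.0592/3)·log(0.0594/1.9) = +0.030 V.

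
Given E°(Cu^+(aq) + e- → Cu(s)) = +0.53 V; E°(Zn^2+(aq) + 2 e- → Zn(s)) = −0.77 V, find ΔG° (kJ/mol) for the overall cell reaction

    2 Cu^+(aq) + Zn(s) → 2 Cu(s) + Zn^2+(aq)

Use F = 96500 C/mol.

In the reaction as written Cu^+(aq) is reduced, so the Cu⁺/Cu couple is the cathode and Zn²⁺/Zn is the anode.
E°cell = +0.53 − (−0.77) = +1.30 V; balancing electrons gives n = 2.
ΔG° = −nFE°cell = −(2)(96500)(+1.30) J/mol = −251 kJ/mol.

−251 kJ/mol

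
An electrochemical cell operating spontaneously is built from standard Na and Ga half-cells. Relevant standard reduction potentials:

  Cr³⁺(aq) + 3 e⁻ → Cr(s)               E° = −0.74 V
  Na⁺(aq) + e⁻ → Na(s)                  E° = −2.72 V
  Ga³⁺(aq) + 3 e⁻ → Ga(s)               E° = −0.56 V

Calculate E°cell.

+2.16 V

Of the two couples in this cell, the one with the more positive reduction potential is reduced at the cathode: here that is Ga³⁺/Ga (−0.56 V); Na⁺/Na (−2.72 V) is the anode.
E°cell = E°(cathode) − E°(anode) = −0.56 − (−2.72) = +2.16 V.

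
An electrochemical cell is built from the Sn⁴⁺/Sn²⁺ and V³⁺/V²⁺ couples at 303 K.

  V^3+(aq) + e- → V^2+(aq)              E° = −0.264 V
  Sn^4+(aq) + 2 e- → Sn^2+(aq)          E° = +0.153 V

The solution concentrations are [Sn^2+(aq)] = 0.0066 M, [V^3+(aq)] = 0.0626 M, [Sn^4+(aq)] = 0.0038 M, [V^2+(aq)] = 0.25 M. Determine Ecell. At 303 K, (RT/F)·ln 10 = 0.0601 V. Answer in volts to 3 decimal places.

+0.446 V

The Sn⁴⁺/Sn²⁺ couple has the more positive E°, so it is the cathode; V³⁺/V²⁺ is the anode.
The standard potential is +0.153 − (−0.264) = +0.417 V and the balanced reaction transfers n = 2 electrons.
Balancing gives Sn^4+(aq) + 2 V^2+(aq) → Sn^2+(aq) + 2 V^3+(aq); hence Q = ([Sn^2+(aq)]·[V^3+(aq)]^2) / ([Sn^4+(aq)]·[V^2+(aq)]^2) = 0.109 (log Q = −0.963).
Applying E = E° − (RT ln10/nF)·log Q gives +0.417 − (0.0601/2)(−0.963) = +0.446 V.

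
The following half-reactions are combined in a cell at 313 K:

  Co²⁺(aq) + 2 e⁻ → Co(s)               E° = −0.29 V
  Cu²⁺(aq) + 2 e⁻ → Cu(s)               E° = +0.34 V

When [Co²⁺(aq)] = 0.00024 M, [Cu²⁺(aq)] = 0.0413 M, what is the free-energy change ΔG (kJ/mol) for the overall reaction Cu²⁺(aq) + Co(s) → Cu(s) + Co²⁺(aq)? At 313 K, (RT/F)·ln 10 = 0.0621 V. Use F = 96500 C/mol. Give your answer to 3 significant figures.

The standard cell potential is +0.34 − (−0.29) = +0.63 V, with n = 2 electrons in the balanced equation.
Q = [Co²⁺(aq)] / [Cu²⁺(aq)] = 0.00581, so log Q = −2.236 and E = +0.63 − (0.0621/2)(−2.236) = +0.6994 V.
Then ΔG = −nFE = −2 × 96500 × +0.6994 J/mol = −135 kJ/mol.

−135 kJ/mol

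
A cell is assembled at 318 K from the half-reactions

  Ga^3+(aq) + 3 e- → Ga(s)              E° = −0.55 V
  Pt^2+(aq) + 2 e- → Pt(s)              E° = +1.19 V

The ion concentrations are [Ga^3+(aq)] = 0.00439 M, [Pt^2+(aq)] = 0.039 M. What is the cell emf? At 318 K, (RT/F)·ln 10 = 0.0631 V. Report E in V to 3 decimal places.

+1.745 V

Since E°(Pt²⁺/Pt) > E°(Ga³⁺/Ga), Pt²⁺/Pt serves as the cathode.
The standard potential is +1.19 − (−0.55) = +1.74 V and the balanced reaction transfers n = 6 electrons.
The balanced reaction is 3 Pt^2+(aq) + 2 Ga(s) → 3 Pt(s) + 2 Ga^3+(aq), so Q = [Ga^3+(aq)]^2 / [Pt^2+(aq)]^3 = 0.325 and log Q = −0.488.
By the Nernst equation, E = +1.74 − (0.0631/6)·(−0.488) = +1.745 V.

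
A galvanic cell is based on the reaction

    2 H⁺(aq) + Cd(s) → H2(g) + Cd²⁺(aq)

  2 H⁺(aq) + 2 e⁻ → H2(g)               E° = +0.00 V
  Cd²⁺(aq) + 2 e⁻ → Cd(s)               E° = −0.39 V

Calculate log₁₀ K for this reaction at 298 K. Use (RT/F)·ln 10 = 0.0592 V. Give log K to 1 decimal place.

The 2H⁺/H₂ couple is reduced (cathode); E°cell = +0.00 − (−0.39) = +0.39 V with n = 2.
At equilibrium E = 0, so log K = nE°cell / 0.0592 = (2)(+0.39) / 0.0592 = 13.2.

log K = 13.2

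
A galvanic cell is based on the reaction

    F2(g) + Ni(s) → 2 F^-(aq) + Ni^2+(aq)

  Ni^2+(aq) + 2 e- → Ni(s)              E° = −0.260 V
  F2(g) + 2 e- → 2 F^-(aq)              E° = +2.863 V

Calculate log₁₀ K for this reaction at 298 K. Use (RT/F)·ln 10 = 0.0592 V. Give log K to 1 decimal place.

The F₂/F⁻ couple is reduced (cathode); E°cell = +2.863 − (−0.260) = +3.123 V with n = 2.
At equilibrium E = 0, so log K = nE°cell / 0.0592 = (2)(+3.123) / 0.0592 = 105.5.

log K = 105.5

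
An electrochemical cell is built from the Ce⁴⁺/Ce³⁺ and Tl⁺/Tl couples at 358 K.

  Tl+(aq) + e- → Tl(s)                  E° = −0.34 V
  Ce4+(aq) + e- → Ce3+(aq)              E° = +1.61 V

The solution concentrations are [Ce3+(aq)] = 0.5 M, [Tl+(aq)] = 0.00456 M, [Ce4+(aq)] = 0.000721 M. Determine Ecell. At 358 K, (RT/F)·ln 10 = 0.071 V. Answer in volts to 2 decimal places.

The Ce⁴⁺/Ce³⁺ couple has the more positive E°, so it is the cathode; Tl⁺/Tl is the anode.
E°cell = E°cat − E°an = +1.61 − (−0.34) = +1.95 V; n = 1.
The balanced reaction is Ce4+(aq) + Tl(s) → Ce3+(aq) + Tl+(aq), so Q = ([Ce3+(aq)]·[Tl+(aq)]) / [Ce4+(aq)] = 3.16 and log Q = 0.500.
Applying E = E° − (RT ln10/nF)·log Q gives +1.95 − (0.071/1)(0.500) = +1.91 V.

+1.91 V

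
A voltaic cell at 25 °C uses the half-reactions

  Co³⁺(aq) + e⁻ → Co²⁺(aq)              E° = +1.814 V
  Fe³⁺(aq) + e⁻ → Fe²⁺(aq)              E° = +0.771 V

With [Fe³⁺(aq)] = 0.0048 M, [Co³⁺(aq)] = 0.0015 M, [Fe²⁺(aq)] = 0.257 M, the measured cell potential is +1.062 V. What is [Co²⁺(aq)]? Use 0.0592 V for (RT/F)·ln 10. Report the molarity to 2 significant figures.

0.038 M

Co³⁺/Co²⁺ is the cathode (higher E°); E°cell = +1.814 − (+0.771) = +1.043 V with n = 1.
Rearranging E = E° − (0.0592/n)·log Q gives log Q = 1(+1.043 − (+1.062))/0.0592 = −0.321.
Balancing electrons gives Co³⁺(aq) + Fe²⁺(aq) → Co²⁺(aq) + Fe³⁺(aq); thus Q = ([Co²⁺(aq)]·[Fe³⁺(aq)]) / ([Co³⁺(aq)]·[Fe²⁺(aq)]).
Solving for the unknown gives log [Co²⁺(aq)] = −1.416, so [Co²⁺(aq)] ≈ 0.038 M.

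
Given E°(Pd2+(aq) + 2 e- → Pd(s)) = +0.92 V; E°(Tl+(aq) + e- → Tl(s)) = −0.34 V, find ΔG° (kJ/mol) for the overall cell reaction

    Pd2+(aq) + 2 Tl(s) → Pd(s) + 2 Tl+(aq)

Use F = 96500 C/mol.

−243 kJ/mol

In the reaction as written Pd2+(aq) is reduced, so the Pd²⁺/Pd couple is the cathode and Tl⁺/Tl is the anode.
E°cell = +0.92 − (−0.34) = +1.26 V; balancing electrons gives n = 2.
ΔG° = −nFE°cell = −(2)(96500)(+1.26) J/mol = −243 kJ/mol.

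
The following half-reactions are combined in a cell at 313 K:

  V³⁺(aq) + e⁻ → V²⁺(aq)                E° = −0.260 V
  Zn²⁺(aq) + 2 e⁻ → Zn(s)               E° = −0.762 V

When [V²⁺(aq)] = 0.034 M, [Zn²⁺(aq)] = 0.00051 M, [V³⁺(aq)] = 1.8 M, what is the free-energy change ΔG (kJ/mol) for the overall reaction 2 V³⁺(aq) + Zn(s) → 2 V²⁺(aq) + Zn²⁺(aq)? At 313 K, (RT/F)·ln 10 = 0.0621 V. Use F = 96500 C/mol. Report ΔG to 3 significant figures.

E°cell = −0.260 − (−0.762) = +0.502 V; the balanced reaction transfers n = 2 electrons.
The reaction quotient is ([V²⁺(aq)]^2·[Zn²⁺(aq)]) / [V³⁺(aq)]^2 = 1.82×10^−7; by Nernst, E = +0.502 − (0.0621/2)(−6.740) = +0.7113 V.
ΔG = −nFE = −(2)(96500)(+0.7113) J/mol = −137 kJ/mol.

−137 kJ/mol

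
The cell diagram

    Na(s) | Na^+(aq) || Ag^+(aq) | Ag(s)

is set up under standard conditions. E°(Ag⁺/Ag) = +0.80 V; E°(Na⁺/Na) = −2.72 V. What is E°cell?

+3.52 V

By convention the left-hand electrode in cell notation is the anode (oxidation) and the right-hand electrode is the cathode (reduction).
E°cell = E°(right) − E°(left) = +0.80 − (−2.72) = +3.52 V.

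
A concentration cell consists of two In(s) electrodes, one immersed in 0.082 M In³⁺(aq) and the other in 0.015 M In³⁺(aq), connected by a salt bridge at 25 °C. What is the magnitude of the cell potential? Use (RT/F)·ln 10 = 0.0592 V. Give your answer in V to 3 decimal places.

For a concentration cell E°cell = 0, since both electrodes use the same couple.
The compartment with the higher In³⁺(aq) concentration (0.082 M) acts as the cathode; ions are reduced there and produced at the dilute (0.015 M) anode.
With n = 3, Ecell = −(0.0592/3)·log([dilute]/[conc]) = −(0.0592/3)·log(0.015/0.082) = +0.015 V.

0.015 V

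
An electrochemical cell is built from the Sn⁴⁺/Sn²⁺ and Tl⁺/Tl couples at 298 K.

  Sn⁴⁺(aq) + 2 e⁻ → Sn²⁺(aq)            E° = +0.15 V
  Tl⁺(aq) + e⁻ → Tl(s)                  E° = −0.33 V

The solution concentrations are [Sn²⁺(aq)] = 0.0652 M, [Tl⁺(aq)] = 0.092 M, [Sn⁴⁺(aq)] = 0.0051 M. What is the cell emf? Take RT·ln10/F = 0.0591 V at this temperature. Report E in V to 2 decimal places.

+0.51 V

Sn⁴⁺/Sn²⁺ is reduced (cathode, E° = +0.15 V) and Tl⁺/Tl is oxidized (anode).
E°cell = E°cat − E°an = +0.15 − (−0.33) = +0.48 V; n = 2.
Balancing gives Sn⁴⁺(aq) + 2 Tl(s) → Sn²⁺(aq) + 2 Tl⁺(aq); hence Q = ([Sn²⁺(aq)]·[Tl⁺(aq)]^2) / [Sn⁴⁺(aq)] = 0.108 (log Q = −0.966).
Applying E = E° − (RT ln10/nF)·log Q gives +0.48 − (0.0591/2)(−0.966) = +0.51 V.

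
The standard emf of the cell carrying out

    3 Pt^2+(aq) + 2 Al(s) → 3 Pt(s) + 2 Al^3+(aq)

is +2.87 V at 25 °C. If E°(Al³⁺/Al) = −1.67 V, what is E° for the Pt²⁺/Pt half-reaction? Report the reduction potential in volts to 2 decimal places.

In the reaction as written the Pt²⁺/Pt couple is reduced (cathode) and Al³⁺/Al is oxidized (anode), so E°cell = E°(Pt²⁺/Pt) − E°(Al³⁺/Al).
E°(Pt²⁺/Pt) = E°cell + E°(anode) = +2.87 + (−1.67) = +1.20 V.

+1.20 V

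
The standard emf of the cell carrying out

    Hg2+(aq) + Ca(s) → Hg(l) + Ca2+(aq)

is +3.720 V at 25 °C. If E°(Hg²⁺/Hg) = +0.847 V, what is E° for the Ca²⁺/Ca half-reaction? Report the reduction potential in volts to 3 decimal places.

In the reaction as written the Hg²⁺/Hg couple is reduced (cathode) and Ca²⁺/Ca is oxidized (anode), so E°cell = E°(Hg²⁺/Hg) − E°(Ca²⁺/Ca).
E°(Ca²⁺/Ca) = E°(cathode) − E°cell = +0.847 − (+3.720) = −2.873 V.

−2.873 V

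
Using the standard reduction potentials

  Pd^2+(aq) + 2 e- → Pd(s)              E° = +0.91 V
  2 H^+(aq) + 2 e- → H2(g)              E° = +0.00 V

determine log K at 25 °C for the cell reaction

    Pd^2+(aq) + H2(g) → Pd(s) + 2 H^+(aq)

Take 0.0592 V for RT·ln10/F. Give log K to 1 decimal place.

The Pd²⁺/Pd couple is reduced (cathode); E°cell = +0.91 − (+0.00) = +0.91 V with n = 2.
At equilibrium E = 0, so log K = nE°cell / 0.0592 = (2)(+0.91) / 0.0592 = 30.7.

log K = 30.7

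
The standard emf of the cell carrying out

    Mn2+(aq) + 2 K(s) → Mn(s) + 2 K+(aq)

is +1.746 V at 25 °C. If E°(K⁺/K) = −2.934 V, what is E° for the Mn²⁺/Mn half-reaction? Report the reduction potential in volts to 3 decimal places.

In the reaction as written the Mn²⁺/Mn couple is reduced (cathode) and K⁺/K is oxidized (anode), so E°cell = E°(Mn²⁺/Mn) − E°(K⁺/K).
E°(Mn²⁺/Mn) = E°cell + E°(anode) = +1.746 + (−2.934) = −1.188 V.

−1.188 V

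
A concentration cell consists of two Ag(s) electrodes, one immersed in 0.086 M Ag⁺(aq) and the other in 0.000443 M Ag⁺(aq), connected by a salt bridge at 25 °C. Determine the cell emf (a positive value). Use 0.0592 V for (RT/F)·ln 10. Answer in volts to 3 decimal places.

0.135 V

For a concentration cell E°cell = 0, since both electrodes use the same couple.
The compartment with the higher Ag⁺(aq) concentration (0.086 M) acts as the cathode; ions are reduced there and produced at the dilute (0.000443 M) anode.
With n = 1, Ecell = −(0.0592/1)·log([dilute]/[conc]) = −(0.0592/1)·log(0.000443/0.086) = +0.135 V.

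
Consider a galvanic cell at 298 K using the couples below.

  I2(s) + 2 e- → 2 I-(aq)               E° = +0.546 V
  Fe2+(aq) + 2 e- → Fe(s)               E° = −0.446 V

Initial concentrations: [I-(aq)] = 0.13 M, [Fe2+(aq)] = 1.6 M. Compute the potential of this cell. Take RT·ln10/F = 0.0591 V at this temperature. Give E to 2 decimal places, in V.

+1.04 V

The I₂/I⁻ couple has the more positive E°, so it is the cathode; Fe²⁺/Fe is the anode.
The standard potential is +0.546 − (−0.446) = +0.992 V and the balanced reaction transfers n = 2 electrons.
For the overall reaction I2(s) + Fe(s) → 2 I-(aq) + Fe2+(aq), Q = [I-(aq)]^2·[Fe2+(aq)] = 0.027, giving log Q = −1.568.
By the Nernst equation, E = +0.992 − (0.0591/2)·(−1.568) = +1.04 V.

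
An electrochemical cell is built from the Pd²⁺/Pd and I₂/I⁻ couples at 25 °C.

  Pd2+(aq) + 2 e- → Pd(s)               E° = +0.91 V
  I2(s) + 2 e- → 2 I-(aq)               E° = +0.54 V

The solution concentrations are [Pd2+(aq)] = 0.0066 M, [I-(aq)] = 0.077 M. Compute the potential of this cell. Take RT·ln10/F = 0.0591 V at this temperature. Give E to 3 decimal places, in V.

Since E°(Pd²⁺/Pd) > E°(I₂/I⁻), Pd²⁺/Pd serves as the cathode.
E°cell = +0.91 − (+0.54) = +0.37 V, with n = 2 electrons transferred.
The balanced reaction is Pd2+(aq) + 2 I-(aq) → Pd(s) + I2(s), so Q = 1 / ([Pd2+(aq)]·[I-(aq)]^2) = 2.56×10^4 and log Q = 4.407.
By the Nernst equation, E = +0.37 − (0.0591/2)·(4.407) = +0.240 V.

+0.240 V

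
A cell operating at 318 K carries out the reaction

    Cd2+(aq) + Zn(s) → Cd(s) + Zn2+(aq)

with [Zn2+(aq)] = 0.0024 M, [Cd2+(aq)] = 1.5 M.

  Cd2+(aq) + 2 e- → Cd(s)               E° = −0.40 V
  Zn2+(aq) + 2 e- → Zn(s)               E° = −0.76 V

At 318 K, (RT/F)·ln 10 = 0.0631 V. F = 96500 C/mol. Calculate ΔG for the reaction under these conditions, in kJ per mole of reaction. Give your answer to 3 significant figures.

−86.5 kJ/mol

The standard cell potential is −0.40 − (−0.76) = +0.36 V, with n = 2 electrons in the balanced equation.
The reaction quotient is [Zn2+(aq)] / [Cd2+(aq)] = 0.0016; by Nernst, E = +0.36 − (0.0631/2)(−2.796) = +0.4482 V.
ΔG = −nFE = −(2)(96500)(+0.4482) J/mol = −86.5 kJ/mol.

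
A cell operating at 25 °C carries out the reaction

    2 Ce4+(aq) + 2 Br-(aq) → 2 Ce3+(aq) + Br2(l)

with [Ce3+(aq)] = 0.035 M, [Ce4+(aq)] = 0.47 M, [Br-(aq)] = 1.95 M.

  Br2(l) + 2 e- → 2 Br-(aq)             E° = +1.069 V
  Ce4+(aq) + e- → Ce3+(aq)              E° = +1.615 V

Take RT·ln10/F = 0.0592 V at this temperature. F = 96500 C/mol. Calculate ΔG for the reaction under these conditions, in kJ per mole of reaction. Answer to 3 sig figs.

−122 kJ/mol

With Ce⁴⁺/Ce³⁺ reduced at the cathode, E°cell = +1.615 − (+1.069) = +0.546 V and n = 2.
The reaction quotient is [Ce3+(aq)]^2 / ([Ce4+(aq)]^2·[Br-(aq)]^2) = 0.00146; by Nernst, E = +0.546 − (0.0592/2)(−2.836) = +0.6299 V.
ΔG = −nFE = −(2)(96500)(+0.6299) J/mol = −122 kJ/mol.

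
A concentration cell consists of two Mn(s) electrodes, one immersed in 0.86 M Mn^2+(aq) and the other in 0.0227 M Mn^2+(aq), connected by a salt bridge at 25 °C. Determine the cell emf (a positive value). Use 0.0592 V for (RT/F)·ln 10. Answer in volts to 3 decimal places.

0.047 V

For a concentration cell E°cell = 0, since both electrodes use the same couple.
The compartment with the higher Mn^2+(aq) concentration (0.86 M) acts as the cathode; ions are reduced there and produced at the dilute (0.0227 M) anode.
With n = 2, Ecell = −(0.0592/2)·log([dilute]/[conc]) = −(0.0592/2)·log(0.0227/0.86) = +0.047 V.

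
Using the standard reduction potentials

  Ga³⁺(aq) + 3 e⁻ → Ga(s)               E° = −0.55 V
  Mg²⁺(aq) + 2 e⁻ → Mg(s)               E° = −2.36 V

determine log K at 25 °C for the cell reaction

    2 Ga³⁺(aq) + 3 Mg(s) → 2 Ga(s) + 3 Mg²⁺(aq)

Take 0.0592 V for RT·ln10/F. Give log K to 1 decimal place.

The Ga³⁺/Ga couple is reduced (cathode); E°cell = −0.55 − (−2.36) = +1.81 V with n = 6.
At equilibrium E = 0, so log K = nE°cell / 0.0592 = (6)(+1.81) / 0.0592 = 183.4.

log K = 183.4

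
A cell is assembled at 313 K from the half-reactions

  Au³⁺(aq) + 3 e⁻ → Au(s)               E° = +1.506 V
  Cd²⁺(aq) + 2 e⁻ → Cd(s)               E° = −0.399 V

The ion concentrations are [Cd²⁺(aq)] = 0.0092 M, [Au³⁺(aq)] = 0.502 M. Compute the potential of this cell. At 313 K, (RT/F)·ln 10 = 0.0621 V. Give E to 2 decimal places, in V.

+1.96 V

The Au³⁺/Au couple has the more positive E°, so it is the cathode; Cd²⁺/Cd is the anode.
E°cell = +1.506 − (−0.399) = +1.905 V, with n = 6 electrons transferred.
Balancing gives 2 Au³⁺(aq) + 3 Cd(s) → 2 Au(s) + 3 Cd²⁺(aq); hence Q = [Cd²⁺(aq)]^3 / [Au³⁺(aq)]^2 = 3.09×10^−6 (log Q = −5.510).
By the Nernst equation, E = +1.905 − (0.0621/6)·(−5.510) = +1.96 V.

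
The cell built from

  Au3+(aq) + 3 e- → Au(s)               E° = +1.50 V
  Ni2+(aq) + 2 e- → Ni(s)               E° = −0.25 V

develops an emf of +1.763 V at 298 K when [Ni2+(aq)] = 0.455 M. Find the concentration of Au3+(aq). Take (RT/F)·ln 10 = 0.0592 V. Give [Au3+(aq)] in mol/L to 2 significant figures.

The Au³⁺/Au couple has the larger reduction potential, so it is the cathode: E°cell = +1.50 − (−0.25) = +1.75 V and n = 6.
Since E = E° − (0.0592/n)·log Q, log Q = n(E° − E)/0.0592 = −1.318.
The balanced reaction is 2 Au3+(aq) + 3 Ni(s) → 2 Au(s) + 3 Ni2+(aq), so Q = [Ni2+(aq)]^3 / [Au3+(aq)]^2.
Solving for the unknown gives log [Au3+(aq)] = 0.146, so [Au3+(aq)] ≈ 1.4 M.

1.4 M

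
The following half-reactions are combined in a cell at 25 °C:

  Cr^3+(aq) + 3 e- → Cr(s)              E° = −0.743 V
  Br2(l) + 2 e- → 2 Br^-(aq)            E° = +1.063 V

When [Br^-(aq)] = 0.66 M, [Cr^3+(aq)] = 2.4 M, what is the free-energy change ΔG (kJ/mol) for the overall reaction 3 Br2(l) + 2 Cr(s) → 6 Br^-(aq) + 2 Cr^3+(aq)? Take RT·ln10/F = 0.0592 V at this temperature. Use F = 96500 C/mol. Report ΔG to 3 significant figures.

−1050 kJ/mol

E°cell = +1.063 − (−0.743) = +1.806 V; the balanced reaction transfers n = 6 electrons.
The reaction quotient is [Br^-(aq)]^6·[Cr^3+(aq)]^2 = 0.476; by Nernst, E = +1.806 − (0.0592/6)(−0.322) = +1.8092 V.
ΔG = −nFE = −(6)(96500)(+1.8092) J/mol = −1050 kJ/mol.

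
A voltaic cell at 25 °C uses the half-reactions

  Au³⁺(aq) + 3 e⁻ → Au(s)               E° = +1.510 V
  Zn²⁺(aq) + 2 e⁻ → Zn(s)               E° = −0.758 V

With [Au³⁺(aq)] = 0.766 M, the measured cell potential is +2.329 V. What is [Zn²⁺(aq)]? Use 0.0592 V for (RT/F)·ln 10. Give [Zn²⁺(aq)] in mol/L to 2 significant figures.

Au³⁺/Au is the cathode (higher E°); E°cell = +1.510 − (−0.758) = +2.268 V with n = 6.
Rearranging E = E° − (0.0592/n)·log Q gives log Q = 6(+2.268 − (+2.329))/0.0592 = −6.182.
The balanced reaction is 2 Au³⁺(aq) + 3 Zn(s) → 2 Au(s) + 3 Zn²⁺(aq), so Q = [Zn²⁺(aq)]^3 / [Au³⁺(aq)]^2.
Substituting the known concentrations and solving, log [Zn²⁺(aq)] = −2.138 and [Zn²⁺(aq)] = 0.0073 M.

0.0073 M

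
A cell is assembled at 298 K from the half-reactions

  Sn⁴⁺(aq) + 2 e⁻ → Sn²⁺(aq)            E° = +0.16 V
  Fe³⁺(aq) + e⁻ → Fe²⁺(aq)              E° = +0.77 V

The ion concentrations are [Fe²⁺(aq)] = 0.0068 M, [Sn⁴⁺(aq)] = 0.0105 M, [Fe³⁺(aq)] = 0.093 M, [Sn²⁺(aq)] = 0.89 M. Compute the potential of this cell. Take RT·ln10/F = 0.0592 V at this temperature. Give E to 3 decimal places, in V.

+0.734 V

The Fe³⁺/Fe²⁺ couple has the more positive E°, so it is the cathode; Sn⁴⁺/Sn²⁺ is the anode.
E°cell = +0.77 − (+0.16) = +0.61 V, with n = 2 electrons transferred.
The balanced reaction is 2 Fe³⁺(aq) + Sn²⁺(aq) → 2 Fe²⁺(aq) + Sn⁴⁺(aq), so Q = ([Fe²⁺(aq)]^2·[Sn⁴⁺(aq)]) / ([Fe³⁺(aq)]^2·[Sn²⁺(aq)]) = 6.31×10^−5 and log Q = −4.200.
E = E° − (0.0592/n)·log Q = +0.61 − (0.0592/2)(−4.200) = +0.734 V.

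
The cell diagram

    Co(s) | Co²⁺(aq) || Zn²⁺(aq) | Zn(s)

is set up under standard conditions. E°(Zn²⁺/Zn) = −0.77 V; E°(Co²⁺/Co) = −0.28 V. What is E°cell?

By convention the left-hand electrode in cell notation is the anode (oxidation) and the right-hand electrode is the cathode (reduction).
E°cell = E°(right) − E°(left) = −0.77 − (−0.28) = −0.49 V.
The negative sign shows that, as written, the cell would require an external voltage to drive the reaction.

−0.49 V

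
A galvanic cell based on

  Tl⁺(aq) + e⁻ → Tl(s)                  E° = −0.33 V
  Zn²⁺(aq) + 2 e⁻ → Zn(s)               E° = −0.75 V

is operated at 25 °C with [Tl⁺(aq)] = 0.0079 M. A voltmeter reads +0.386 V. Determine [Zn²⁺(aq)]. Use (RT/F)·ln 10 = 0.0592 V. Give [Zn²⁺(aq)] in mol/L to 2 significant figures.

With Tl⁺/Tl at the cathode and Zn²⁺/Zn at the anode, E°cell = −0.33 − (−0.75) = +0.42 V (n = 2).
Rearranging E = E° − (0.0592/n)·log Q gives log Q = 2(+0.42 − (+0.386))/0.0592 = 1.149.
For 2 Tl⁺(aq) + Zn(s) → 2 Tl(s) + Zn²⁺(aq), the reaction quotient is Q = [Zn²⁺(aq)] / [Tl⁺(aq)]^2.
Solving for the unknown gives log [Zn²⁺(aq)] = −3.056, so [Zn²⁺(aq)] ≈ 0.00088 M.

0.00088 M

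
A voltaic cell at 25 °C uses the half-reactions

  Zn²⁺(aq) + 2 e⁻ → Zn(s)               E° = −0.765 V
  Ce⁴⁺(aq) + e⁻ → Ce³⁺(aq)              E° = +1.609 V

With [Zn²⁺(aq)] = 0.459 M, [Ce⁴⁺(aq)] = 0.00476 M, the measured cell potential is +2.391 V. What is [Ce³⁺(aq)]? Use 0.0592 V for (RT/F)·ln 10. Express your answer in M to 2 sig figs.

Ce⁴⁺/Ce³⁺ is the cathode (higher E°); E°cell = +1.609 − (−0.765) = +2.374 V with n = 2.
Since E = E° − (0.0592/n)·log Q, log Q = n(E° − E)/0.0592 = −0.574.
Balancing electrons gives 2 Ce⁴⁺(aq) + Zn(s) → 2 Ce³⁺(aq) + Zn²⁺(aq); thus Q = ([Ce³⁺(aq)]^2·[Zn²⁺(aq)]) / [Ce⁴⁺(aq)]^2.
Solving for the unknown gives log [Ce³⁺(aq)] = −2.440, so [Ce³⁺(aq)] ≈ 0.0036 M.

0.0036 M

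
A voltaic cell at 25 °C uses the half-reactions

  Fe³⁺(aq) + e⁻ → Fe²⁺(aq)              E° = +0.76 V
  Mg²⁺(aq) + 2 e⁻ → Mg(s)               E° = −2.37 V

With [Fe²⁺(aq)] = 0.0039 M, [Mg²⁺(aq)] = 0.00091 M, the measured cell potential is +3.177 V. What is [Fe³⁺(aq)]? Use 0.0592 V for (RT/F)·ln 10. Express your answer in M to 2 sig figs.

0.00073 M

Fe³⁺/Fe²⁺ is the cathode (higher E°); E°cell = +0.76 − (−2.37) = +3.13 V with n = 2.
Rearranging E = E° − (0.0592/n)·log Q gives log Q = 2(+3.13 − (+3.177))/0.0592 = −1.588.
For 2 Fe³⁺(aq) + Mg(s) → 2 Fe²⁺(aq) + Mg²⁺(aq), the reaction quotient is Q = ([Fe²⁺(aq)]^2·[Mg²⁺(aq)]) / [Fe³⁺(aq)]^2.
Solving for the unknown gives log [Fe³⁺(aq)] = −3.135, so [Fe³⁺(aq)] ≈ 0.00073 M.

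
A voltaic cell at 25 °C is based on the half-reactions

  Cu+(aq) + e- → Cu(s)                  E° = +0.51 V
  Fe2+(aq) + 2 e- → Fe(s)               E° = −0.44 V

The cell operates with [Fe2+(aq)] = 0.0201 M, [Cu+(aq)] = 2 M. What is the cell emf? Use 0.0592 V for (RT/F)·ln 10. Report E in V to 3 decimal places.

+1.018 V

The Cu⁺/Cu couple has the more positive E°, so it is the cathode; Fe²⁺/Fe is the anode.
E°cell = E°cat − E°an = +0.51 − (−0.44) = +0.95 V; n = 2.
The balanced reaction is 2 Cu+(aq) + Fe(s) → 2 Cu(s) + Fe2+(aq), so Q = [Fe2+(aq)] / [Cu+(aq)]^2 = 0.00502 and log Q = −2.299.
By the Nernst equation, E = +0.95 − (0.0592/2)·(−2.299) = +1.018 V.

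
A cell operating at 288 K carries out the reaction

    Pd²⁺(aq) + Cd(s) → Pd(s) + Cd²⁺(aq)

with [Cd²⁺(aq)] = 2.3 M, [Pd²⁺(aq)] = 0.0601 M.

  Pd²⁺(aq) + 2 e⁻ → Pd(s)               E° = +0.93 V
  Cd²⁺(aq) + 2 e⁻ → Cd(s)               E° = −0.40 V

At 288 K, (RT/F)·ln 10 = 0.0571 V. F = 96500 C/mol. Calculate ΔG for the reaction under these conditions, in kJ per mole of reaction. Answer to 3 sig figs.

−248 kJ/mol

With Pd²⁺/Pd reduced at the cathode, E°cell = +0.93 − (−0.40) = +1.33 V and n = 2.
Here Q = [Cd²⁺(aq)] / [Pd²⁺(aq)] = 38.3 (log Q = 1.583), giving E = +1.33 − (0.0571/2)·(1.583) = +1.2848 V.
Finally ΔG = −nFE = −(2)(96500 C/mol)(+1.2848 V) = −248 kJ/mol.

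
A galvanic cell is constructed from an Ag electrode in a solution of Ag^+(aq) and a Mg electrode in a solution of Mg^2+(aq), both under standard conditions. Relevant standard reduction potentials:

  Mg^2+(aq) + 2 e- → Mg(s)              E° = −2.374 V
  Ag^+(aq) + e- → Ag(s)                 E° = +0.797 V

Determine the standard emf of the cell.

+3.171 V

Of the two couples in this cell, the one with the more positive reduction potential is reduced at the cathode: here that is Ag⁺/Ag (+0.797 V); Mg²⁺/Mg (−2.374 V) is the anode.
E°cell = E°(cathode) − E°(anode) = +0.797 − (−2.374) = +3.171 V.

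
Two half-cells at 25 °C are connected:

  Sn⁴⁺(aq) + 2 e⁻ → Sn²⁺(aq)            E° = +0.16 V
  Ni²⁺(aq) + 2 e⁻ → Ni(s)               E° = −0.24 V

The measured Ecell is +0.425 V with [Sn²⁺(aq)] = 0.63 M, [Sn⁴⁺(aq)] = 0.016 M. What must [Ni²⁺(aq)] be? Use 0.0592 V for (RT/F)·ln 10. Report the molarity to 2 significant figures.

With Sn⁴⁺/Sn²⁺ at the cathode and Ni²⁺/Ni at the anode, E°cell = +0.16 − (−0.24) = +0.40 V (n = 2).
Since E = E° − (0.0592/n)·log Q, log Q = n(E° − E)/0.0592 = −0.845.
For Sn⁴⁺(aq) + Ni(s) → Sn²⁺(aq) + Ni²⁺(aq), the reaction quotient is Q = ([Sn²⁺(aq)]·[Ni²⁺(aq)]) / [Sn⁴⁺(aq)].
Solving for the unknown gives log [Ni²⁺(aq)] = −2.440, so [Ni²⁺(aq)] ≈ 0.0036 M.

0.0036 M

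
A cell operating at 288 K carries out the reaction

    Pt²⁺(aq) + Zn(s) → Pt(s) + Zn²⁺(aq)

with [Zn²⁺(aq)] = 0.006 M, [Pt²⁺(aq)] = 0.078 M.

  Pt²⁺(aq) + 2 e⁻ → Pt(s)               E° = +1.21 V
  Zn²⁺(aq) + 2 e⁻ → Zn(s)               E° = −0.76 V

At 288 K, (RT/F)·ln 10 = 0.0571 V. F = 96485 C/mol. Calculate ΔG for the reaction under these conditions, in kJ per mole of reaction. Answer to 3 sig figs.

−386 kJ/mol

E°cell = +1.21 − (−0.76) = +1.97 V; the balanced reaction transfers n = 2 electrons.
Q = [Zn²⁺(aq)] / [Pt²⁺(aq)] = 0.0769, so log Q = −1.114 and E = +1.97 − (0.0571/2)(−1.114) = +2.0018 V.
Finally ΔG = −nFE = −(2)(96485 C/mol)(+2.0018 V) = −386 kJ/mol.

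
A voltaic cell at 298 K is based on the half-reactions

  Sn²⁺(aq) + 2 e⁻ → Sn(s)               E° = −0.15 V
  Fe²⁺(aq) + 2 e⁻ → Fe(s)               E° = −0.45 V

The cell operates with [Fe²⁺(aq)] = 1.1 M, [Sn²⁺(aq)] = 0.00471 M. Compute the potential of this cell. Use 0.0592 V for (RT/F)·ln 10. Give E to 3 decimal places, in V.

+0.230 V

Since E°(Sn²⁺/Sn) > E°(Fe²⁺/Fe), Sn²⁺/Sn serves as the cathode.
The standard potential is −0.15 − (−0.45) = +0.30 V and the balanced reaction transfers n = 2 electrons.
For the overall reaction Sn²⁺(aq) + Fe(s) → Sn(s) + Fe²⁺(aq), Q = [Fe²⁺(aq)] / [Sn²⁺(aq)] = 234, giving log Q = 2.368.
By the Nernst equation, E = +0.30 − (0.0592/2)·(2.368) = +0.230 V.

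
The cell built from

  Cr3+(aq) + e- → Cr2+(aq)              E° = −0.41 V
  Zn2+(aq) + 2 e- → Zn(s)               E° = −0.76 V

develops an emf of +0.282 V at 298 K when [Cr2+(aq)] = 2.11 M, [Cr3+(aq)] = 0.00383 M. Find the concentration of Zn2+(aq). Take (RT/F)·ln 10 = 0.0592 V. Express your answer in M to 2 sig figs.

0.00065 M

The Cr³⁺/Cr²⁺ couple has the larger reduction potential, so it is the cathode: E°cell = −0.41 − (−0.76) = +0.35 V and n = 2.
Since E = E° − (0.0592/n)·log Q, log Q = n(E° − E)/0.0592 = 2.297.
For 2 Cr3+(aq) + Zn(s) → 2 Cr2+(aq) + Zn2+(aq), the reaction quotient is Q = ([Cr2+(aq)]^2·[Zn2+(aq)]) / [Cr3+(aq)]^2.
Solving for the unknown gives log [Zn2+(aq)] = −3.185, so [Zn2+(aq)] ≈ 0.00065 M.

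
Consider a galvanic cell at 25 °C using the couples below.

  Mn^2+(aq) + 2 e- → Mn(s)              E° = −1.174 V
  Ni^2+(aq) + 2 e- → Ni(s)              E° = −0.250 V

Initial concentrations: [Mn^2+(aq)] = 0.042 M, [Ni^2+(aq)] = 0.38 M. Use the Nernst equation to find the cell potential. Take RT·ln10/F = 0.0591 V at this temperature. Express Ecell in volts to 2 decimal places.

+0.95 V

Since E°(Ni²⁺/Ni) > E°(Mn²⁺/Mn), Ni²⁺/Ni serves as the cathode.
E°cell = −0.250 − (−1.174) = +0.924 V, with n = 2 electrons transferred.
The balanced reaction is Ni^2+(aq) + Mn(s) → Ni(s) + Mn^2+(aq), so Q = [Mn^2+(aq)] / [Ni^2+(aq)] = 0.111 and log Q = −0.957.
E = E° − (0.0591/n)·log Q = +0.924 − (0.0591/2)(−0.957) = +0.95 V.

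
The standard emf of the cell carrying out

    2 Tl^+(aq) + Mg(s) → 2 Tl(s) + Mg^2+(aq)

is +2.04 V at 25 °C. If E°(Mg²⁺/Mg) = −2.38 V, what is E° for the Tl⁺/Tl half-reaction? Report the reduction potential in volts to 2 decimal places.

In the reaction as written the Tl⁺/Tl couple is reduced (cathode) and Mg²⁺/Mg is oxidized (anode), so E°cell = E°(Tl⁺/Tl) − E°(Mg²⁺/Mg).
E°(Tl⁺/Tl) = E°cell + E°(anode) = +2.04 + (−2.38) = −0.34 V.

−0.34 V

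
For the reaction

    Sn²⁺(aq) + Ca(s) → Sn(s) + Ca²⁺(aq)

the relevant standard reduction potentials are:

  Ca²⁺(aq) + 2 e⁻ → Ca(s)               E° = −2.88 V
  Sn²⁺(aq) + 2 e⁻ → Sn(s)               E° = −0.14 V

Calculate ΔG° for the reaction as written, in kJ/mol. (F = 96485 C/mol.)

In the reaction as written Sn²⁺(aq) is reduced, so the Sn²⁺/Sn couple is the cathode and Ca²⁺/Ca is the anode.
E°cell = −0.14 − (−2.88) = +2.74 V; balancing electrons gives n = 2.
ΔG° = −nFE°cell = −(2)(96485)(+2.74) J/mol = −529 kJ/mol.

−529 kJ/mol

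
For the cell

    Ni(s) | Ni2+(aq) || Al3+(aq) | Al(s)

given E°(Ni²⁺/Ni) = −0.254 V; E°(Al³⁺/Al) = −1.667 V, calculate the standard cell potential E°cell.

By convention the left-hand electrode in cell notation is the anode (oxidation) and the right-hand electrode is the cathode (reduction).
E°cell = E°(right) − E°(left) = −1.667 − (−0.254) = −1.413 V.
The negative sign shows that, as written, the cell would require an external voltage to drive the reaction.

−1.413 V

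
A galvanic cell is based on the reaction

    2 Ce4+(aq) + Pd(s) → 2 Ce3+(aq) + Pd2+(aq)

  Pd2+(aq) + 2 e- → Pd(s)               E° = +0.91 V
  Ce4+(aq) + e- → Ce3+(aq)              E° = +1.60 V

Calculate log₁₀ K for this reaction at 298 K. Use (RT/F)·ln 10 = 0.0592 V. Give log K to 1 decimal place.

log K = 23.3

The Ce⁴⁺/Ce³⁺ couple is reduced (cathode); E°cell = +1.60 − (+0.91) = +0.69 V with n = 2.
At equilibrium E = 0, so log K = nE°cell / 0.0592 = (2)(+0.69) / 0.0592 = 23.3.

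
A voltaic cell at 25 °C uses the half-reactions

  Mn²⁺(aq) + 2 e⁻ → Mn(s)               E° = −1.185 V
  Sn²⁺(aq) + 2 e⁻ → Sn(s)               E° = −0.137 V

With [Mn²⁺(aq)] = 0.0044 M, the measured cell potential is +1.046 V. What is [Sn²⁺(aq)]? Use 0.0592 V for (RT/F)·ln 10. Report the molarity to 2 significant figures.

0.0038 M

With Sn²⁺/Sn at the cathode and Mn²⁺/Mn at the anode, E°cell = −0.137 − (−1.185) = +1.048 V (n = 2).
Since E = E° − (0.0592/n)·log Q, log Q = n(E° − E)/0.0592 = 0.068.
The balanced reaction is Sn²⁺(aq) + Mn(s) → Sn(s) + Mn²⁺(aq), so Q = [Mn²⁺(aq)] / [Sn²⁺(aq)].
Isolating [Sn²⁺(aq)] in Q = 10^{0.068} yields log [Sn²⁺(aq)] = −2.425, i.e. 0.0038 M.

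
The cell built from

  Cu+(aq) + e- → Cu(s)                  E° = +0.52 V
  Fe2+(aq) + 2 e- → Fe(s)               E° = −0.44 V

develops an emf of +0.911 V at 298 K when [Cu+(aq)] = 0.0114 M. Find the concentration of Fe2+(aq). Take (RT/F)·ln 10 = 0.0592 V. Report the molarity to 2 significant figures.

0.0059 M

The Cu⁺/Cu couple has the larger reduction potential, so it is the cathode: E°cell = +0.52 − (−0.44) = +0.96 V and n = 2.
Since E = E° − (0.0592/n)·log Q, log Q = n(E° − E)/0.0592 = 1.655.
Balancing electrons gives 2 Cu+(aq) + Fe(s) → 2 Cu(s) + Fe2+(aq); thus Q = [Fe2+(aq)] / [Cu+(aq)]^2.
Solving for the unknown gives log [Fe2+(aq)] = −2.231, so [Fe2+(aq)] ≈ 0.0059 M.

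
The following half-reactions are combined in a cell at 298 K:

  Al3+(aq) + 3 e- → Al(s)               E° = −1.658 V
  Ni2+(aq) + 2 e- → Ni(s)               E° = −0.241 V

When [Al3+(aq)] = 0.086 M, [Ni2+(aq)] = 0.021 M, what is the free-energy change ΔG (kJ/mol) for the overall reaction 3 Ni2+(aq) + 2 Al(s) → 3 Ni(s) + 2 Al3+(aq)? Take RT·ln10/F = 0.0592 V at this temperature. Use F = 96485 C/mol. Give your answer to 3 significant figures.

−804 kJ/mol

With Ni²⁺/Ni reduced at the cathode, E°cell = −0.241 − (−1.658) = +1.417 V and n = 6.
The reaction quotient is [Al3+(aq)]^2 / [Ni2+(aq)]^3 = 799; by Nernst, E = +1.417 − (0.0592/6)(2.902) = +1.3884 V.
Finally ΔG = −nFE = −(6)(96485 C/mol)(+1.3884 V) = −804 kJ/mol.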